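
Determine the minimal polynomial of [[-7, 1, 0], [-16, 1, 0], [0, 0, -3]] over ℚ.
The characteristic polynomial factors as (x + 3)^3. The minimal polynomial is ∏(x - λ)^{k_λ} where k_λ is the size of the largest Jordan block at λ.

For λ = -3: rank(A + 3I) = 1, and the largest Jordan block has size 2 (the smallest k with rank((A + 3I)^k) = rank((A + 3I)^(k+1))).

So m_A(x) = (x + 3)^2.

m_A(x) = (x + 3)^2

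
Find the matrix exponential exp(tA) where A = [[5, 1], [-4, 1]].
A has Jordan form J = [[3, 1], [0, 3]] with A = PJP^{-1}, so e^{tA} = P e^{tJ} P^{-1}.

For a Jordan block J_k(λ), e^{tJ_k(λ)} = e^{λt} · (I + tN + t^2 N^2/2! + ... + t^{k-1} N^{k-1}/(k-1)!) where N is the nilpotent superdiagonal part.

Assembling the blocks and conjugating back gives the entries of e^{tA} as shown above.

e^{tA} = [[(2*t + 1)*e^{3*t}, t*e^{3*t}], [-4*t*e^{3*t}, (1 - 2*t)*e^{3*t}]]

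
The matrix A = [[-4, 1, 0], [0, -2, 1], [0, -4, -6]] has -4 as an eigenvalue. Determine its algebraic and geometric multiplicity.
algebraic multiplicity 3, geometric multiplicity 1

The characteristic polynomial is (x + 4)^3, so the factor x + 4 appears with exponent 3: the algebraic multiplicity is 3.

rank(A + 4I) = 2, so the eigenspace has dimension 3 - 2 = 1: the geometric multiplicity is 1.

Since 1 < 3, A is not diagonalizable.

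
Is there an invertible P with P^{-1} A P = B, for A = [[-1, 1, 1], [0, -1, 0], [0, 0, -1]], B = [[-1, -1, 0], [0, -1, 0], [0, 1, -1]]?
Yes.

Two matrices over a field are similar if and only if they have the same invariant factors.

Both A and B have characteristic polynomial (x + 1)^3 and minimal polynomial (x + 1)^2. Computing further, both have invariant factors x + 1, (x + 1)^2. Hence A and B are similar.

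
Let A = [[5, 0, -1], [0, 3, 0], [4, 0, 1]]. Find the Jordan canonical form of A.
The characteristic polynomial is det(xI - A) = (x - 3)^3, so the eigenvalues are 3 (algebraic multiplicity 3).

For λ = 3: rank(A - 3I) = 1, rank((A - 3I)^2) = 0. The eigenspace has dimension 3 - 1 = 2, so there are 2 Jordan blocks; the rank sequence gives block sizes [2, 1].

Assembling the blocks gives the Jordan form J above.

J = [[3, 1, 0], [0, 3, 0], [0, 0, 3]]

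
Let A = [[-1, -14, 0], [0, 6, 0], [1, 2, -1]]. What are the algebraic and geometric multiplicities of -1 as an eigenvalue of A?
The characteristic polynomial is (x - 6)(x + 1)^2, so the factor x + 1 appears with exponent 2: the algebraic multiplicity is 2.

rank(A + I) = 2, so the eigenspace has dimension 3 - 2 = 1: the geometric multiplicity is 1.

Since 1 < 2, A is not diagonalizable.

algebraic multiplicity 2, geometric multiplicity 1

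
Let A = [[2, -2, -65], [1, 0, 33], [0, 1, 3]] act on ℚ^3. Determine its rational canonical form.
R = [[0, 0, -125], [1, 0, 25], [0, 1, 5]]

The invariant factors of A (the non-unit diagonal entries of the Smith normal form of xI - A over ℚ[x]) are (x - 5)^2(x + 5), each dividing the next. The characteristic polynomial is their product, (x - 5)^2(x + 5).

The rational canonical form is the block-diagonal matrix of companion matrices C(f_i):
R = [[0, 0, -125], [1, 0, 25], [0, 1, 5]].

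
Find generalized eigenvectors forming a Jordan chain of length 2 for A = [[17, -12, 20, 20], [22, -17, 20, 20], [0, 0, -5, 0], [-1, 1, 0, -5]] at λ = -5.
v_1 = [[1, 2, 0, 0]]^T, v_2 = [[-2, -2, 0, 1]]^T

We seek v_1 ∈ ker((A + 5I)^2) \ ker(A + 5I), then set v_{i+1} = (A + 5I) v_i.

One such chain is v_1 = [[1, 2, 0, 0]]^T, v_2 = [[-2, -2, 0, 1]]^T. Check: (A + 5I) v_2 = [[0, 0, 0, 0]]^T = 0.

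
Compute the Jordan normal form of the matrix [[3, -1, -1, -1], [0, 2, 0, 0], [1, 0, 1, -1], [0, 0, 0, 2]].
J = [[2, 1, 0, 0], [0, 2, 1, 0], [0, 0, 2, 0], [0, 0, 0, 2]]

The characteristic polynomial is det(xI - A) = (x - 2)^4, so the eigenvalues are 2 (algebraic multiplicity 4).

For λ = 2: rank(A - 2I) = 2, rank((A - 2I)^2) = 1, rank((A - 2I)^3) = 0. The eigenspace has dimension 4 - 2 = 2, so there are 2 Jordan blocks; the rank sequence gives block sizes [3, 1].

Assembling the blocks gives the Jordan form J above.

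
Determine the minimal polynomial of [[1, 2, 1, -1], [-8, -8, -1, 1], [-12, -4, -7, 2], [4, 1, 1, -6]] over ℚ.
m_A(x) = (x + 5)^3

The characteristic polynomial factors as (x + 5)^4. The minimal polynomial is ∏(x - λ)^{k_λ} where k_λ is the size of the largest Jordan block at λ.

For λ = -5: rank(A + 5I) = 2, and the largest Jordan block has size 3 (the smallest k with rank((A + 5I)^k) = rank((A + 5I)^(k+1))).

So m_A(x) = (x + 5)^3.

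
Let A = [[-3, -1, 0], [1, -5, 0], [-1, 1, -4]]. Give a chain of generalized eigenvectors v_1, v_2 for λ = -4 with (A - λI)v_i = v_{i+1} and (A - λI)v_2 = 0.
v_1 = [[0, 1, 0]]^T, v_2 = [[-1, -1, 1]]^T

We seek v_1 ∈ ker((A + 4I)^2) \ ker(A + 4I), then set v_{i+1} = (A + 4I) v_i.

One such chain is v_1 = [[0, 1, 0]]^T, v_2 = [[-1, -1, 1]]^T. Check: (A + 4I) v_2 = [[0, 0, 0]]^T = 0.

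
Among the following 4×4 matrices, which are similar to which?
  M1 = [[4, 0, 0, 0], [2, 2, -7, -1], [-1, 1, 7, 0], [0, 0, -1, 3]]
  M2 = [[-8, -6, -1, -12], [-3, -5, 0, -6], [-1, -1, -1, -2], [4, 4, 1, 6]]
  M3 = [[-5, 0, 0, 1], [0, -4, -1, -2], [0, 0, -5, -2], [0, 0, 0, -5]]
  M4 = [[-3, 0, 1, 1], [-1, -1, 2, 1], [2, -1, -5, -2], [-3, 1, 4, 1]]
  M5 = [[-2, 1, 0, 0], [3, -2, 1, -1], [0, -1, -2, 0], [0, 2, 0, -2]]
Characteristic polynomials: χ_{M1} = (x - 4)^4, χ_{M2} = (x + 2)^4, χ_{M3} = (x + 4)(x + 5)^3, χ_{M4} = (x + 2)^4, χ_{M5} = (x + 2)^4.

{M1}: invariant factors x - 4, (x - 4)^3.

{M2, M4, M5}: invariant factors x + 2, (x + 2)^3.

{M3}: invariant factors x + 5, (x + 4)(x + 5)^2.

Matrices are similar if and only if their invariant-factor lists agree; the partition into similarity classes is {M1}, {M2, M4, M5}, {M3}.

3 classes: {M1}, {M2, M4, M5}, {M3}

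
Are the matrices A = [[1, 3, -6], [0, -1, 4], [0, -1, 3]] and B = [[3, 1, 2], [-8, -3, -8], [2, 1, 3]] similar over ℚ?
Yes.

Two matrices over a field are similar if and only if they have the same invariant factors.

Both A and B have characteristic polynomial (x - 1)^3 and minimal polynomial (x - 1)^2. Computing further, both have invariant factors x - 1, (x - 1)^2. Hence A and B are similar.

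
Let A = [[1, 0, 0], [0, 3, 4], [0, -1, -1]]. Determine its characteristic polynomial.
xI - A = [[x - 1, 0, 0], [0, x - 3, -4], [0, 1, x + 1]].

Expanding det(xI - A) along the first row:
det(xI - A) = + (x - 1)·det([[x - 3, -4], [1, x + 1]]) - (0)·det([[0, -4], [0, x + 1]]) + (0)·det([[0, x - 3], [0, 1]]).

Evaluating gives χ_A(x) = x^3 - 3x^2 + 3x - 1 = (x - 1)^3.

χ_A(x) = (x - 1)^3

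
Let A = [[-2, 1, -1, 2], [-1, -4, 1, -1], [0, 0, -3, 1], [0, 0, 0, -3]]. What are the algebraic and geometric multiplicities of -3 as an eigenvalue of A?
algebraic multiplicity 4, geometric multiplicity 2

The characteristic polynomial is (x + 3)^4, so the factor x + 3 appears with exponent 4: the algebraic multiplicity is 4.

rank(A + 3I) = 2, so the eigenspace has dimension 4 - 2 = 2: the geometric multiplicity is 2.

Since 2 < 4, A is not diagonalizable.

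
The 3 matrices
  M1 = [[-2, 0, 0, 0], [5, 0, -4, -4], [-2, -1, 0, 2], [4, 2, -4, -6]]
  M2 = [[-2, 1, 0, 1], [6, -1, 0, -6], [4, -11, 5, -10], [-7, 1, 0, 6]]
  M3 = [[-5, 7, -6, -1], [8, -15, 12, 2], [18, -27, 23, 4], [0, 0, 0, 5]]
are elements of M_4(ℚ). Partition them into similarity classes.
2 classes: {M1}, {M2, M3}

Characteristic polynomials: χ_{M1} = (x + 2)^4, χ_{M2} = (x - 5)^2(x + 1)^2, χ_{M3} = (x - 5)^2(x + 1)^2.

{M1}: invariant factors x + 2, (x + 2)^3.

{M2, M3}: invariant factors (x - 5)^2(x + 1)^2.

Matrices are similar if and only if their invariant-factor lists agree; the partition into similarity classes is {M1}, {M2, M3}.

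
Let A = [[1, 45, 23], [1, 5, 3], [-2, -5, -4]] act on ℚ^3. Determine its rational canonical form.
The invariant factors of A (the non-unit diagonal entries of the Smith normal form of xI - A over ℚ[x]) are (x - 4)(x^2 + 2x + 5), each dividing the next. The characteristic polynomial is their product, (x - 4)(x^2 + 2x + 5).

The rational canonical form is the block-diagonal matrix of companion matrices C(f_i):
R = [[0, 0, 20], [1, 0, 3], [0, 1, 2]].

Note the characteristic polynomial does not split into linear factors over ℚ, so A has no Jordan form over ℚ; the rational canonical form exists over any field.

R = [[0, 0, 20], [1, 0, 3], [0, 1, 2]]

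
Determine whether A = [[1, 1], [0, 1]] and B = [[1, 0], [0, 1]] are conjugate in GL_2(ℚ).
Both have characteristic polynomial (x - 1)^2, but the minimal polynomial of A is (x - 1)^2 while the minimal polynomial of B is x - 1. The minimal polynomial is a similarity invariant, so A and B are not similar.

No.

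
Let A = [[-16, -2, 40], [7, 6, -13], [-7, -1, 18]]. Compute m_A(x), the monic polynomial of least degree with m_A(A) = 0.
m_A(x) = (x - 5)^2(x + 2)

The characteristic polynomial factors as (x - 5)^2(x + 2). The minimal polynomial is ∏(x - λ)^{k_λ} where k_λ is the size of the largest Jordan block at λ.

For λ = -2: rank(A + 2I) = 2, and the largest Jordan block has size 1 (the smallest k with rank((A + 2I)^k) = rank((A + 2I)^(k+1))).
For λ = 5: rank(A - 5I) = 2, and the largest Jordan block has size 2 (the smallest k with rank((A - 5I)^k) = rank((A - 5I)^(k+1))).

So m_A(x) = (x - 5)^2(x + 2).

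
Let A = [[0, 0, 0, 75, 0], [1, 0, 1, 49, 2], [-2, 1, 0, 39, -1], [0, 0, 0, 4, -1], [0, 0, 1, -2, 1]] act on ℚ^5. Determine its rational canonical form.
R = [[0, 0, 0, 0, -75], [1, 0, 0, 0, 95], [0, 1, 0, 0, -38], [0, 0, 1, 0, -2], [0, 0, 0, 1, 5]]

The invariant factors of A (the non-unit diagonal entries of the Smith normal form of xI - A over ℚ[x]) are (x + 3)(x^2 - 4x + 5)^2, each dividing the next. The characteristic polynomial is their product, (x + 3)(x^2 - 4x + 5)^2.

The rational canonical form is the block-diagonal matrix of companion matrices C(f_i):
R = [[0, 0, 0, 0, -75], [1, 0, 0, 0, 95], [0, 1, 0, 0, -38], [0, 0, 1, 0, -2], [0, 0, 0, 1, 5]].

Note the characteristic polynomial does not split into linear factors over ℚ, so A has no Jordan form over ℚ; the rational canonical form exists over any field.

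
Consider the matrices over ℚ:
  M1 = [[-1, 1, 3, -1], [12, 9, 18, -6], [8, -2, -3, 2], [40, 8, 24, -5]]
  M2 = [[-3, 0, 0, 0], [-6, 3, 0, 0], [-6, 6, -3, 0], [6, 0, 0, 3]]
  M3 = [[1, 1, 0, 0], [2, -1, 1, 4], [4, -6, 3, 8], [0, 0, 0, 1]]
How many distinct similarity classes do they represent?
3 classes: {M1}, {M2}, {M3}

Characteristic polynomials: χ_{M1} = (x - 3)^2(x + 3)^2, χ_{M2} = (x - 3)^2(x + 3)^2, χ_{M3} = (x - 1)^4.

{M1}: invariant factors x - 3, (x - 3)(x + 3)^2.

{M2}: invariant factors (x - 3)(x + 3), (x - 3)(x + 3).

{M3}: invariant factors x - 1, (x - 1)^3.

Matrices are similar if and only if their invariant-factor lists agree; the partition into similarity classes is {M1}, {M2}, {M3}.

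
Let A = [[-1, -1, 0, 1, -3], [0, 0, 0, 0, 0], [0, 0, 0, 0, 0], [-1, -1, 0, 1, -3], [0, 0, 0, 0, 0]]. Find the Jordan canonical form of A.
The characteristic polynomial is det(xI - A) = x^5, so the eigenvalues are 0 (algebraic multiplicity 5).

For λ = 0: rank(A) = 1, rank(A^2) = 0. The eigenspace has dimension 5 - 1 = 4, so there are 4 Jordan blocks; the rank sequence gives block sizes [2, 1, 1, 1].

Assembling the blocks gives the Jordan form J above.

J = [[0, 1, 0, 0, 0], [0, 0, 0, 0, 0], [0, 0, 0, 0, 0], [0, 0, 0, 0, 0], [0, 0, 0, 0, 0]]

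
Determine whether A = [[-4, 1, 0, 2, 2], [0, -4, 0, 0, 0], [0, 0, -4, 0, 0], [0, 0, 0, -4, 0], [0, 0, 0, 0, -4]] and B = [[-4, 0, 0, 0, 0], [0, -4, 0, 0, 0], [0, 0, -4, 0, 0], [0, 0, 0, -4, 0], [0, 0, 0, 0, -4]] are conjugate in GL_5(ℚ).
Both have characteristic polynomial (x + 4)^5, but the minimal polynomial of A is (x + 4)^2 while the minimal polynomial of B is x + 4. The minimal polynomial is a similarity invariant, so A and B are not similar.

No.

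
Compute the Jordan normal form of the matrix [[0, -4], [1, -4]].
The characteristic polynomial is det(xI - A) = (x + 2)^2, so the eigenvalues are -2 (algebraic multiplicity 2).

For λ = -2: rank(A + 2I) = 1, rank((A + 2I)^2) = 0. The eigenspace has dimension 2 - 1 = 1, so there is 1 Jordan block; the rank sequence gives block sizes [2].

Assembling the blocks gives the Jordan form J above.

J = [[-2, 1], [0, -2]]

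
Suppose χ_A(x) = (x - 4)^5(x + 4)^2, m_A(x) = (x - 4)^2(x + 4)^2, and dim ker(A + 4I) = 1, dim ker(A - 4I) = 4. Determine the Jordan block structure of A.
Jordan blocks: (-4, 2), (4, 2), (4, 1), (4, 1), (4, 1)

λ = -4: algebraic multiplicity 2 (exponent in χ_A), largest block size 2 (exponent in m_A), 1 block (geometric multiplicity). This forces block sizes [2].
λ = 4: algebraic multiplicity 5 (exponent in χ_A), largest block size 2 (exponent in m_A), 4 blocks (geometric multiplicity). These force block sizes [2, 1, 1, 1].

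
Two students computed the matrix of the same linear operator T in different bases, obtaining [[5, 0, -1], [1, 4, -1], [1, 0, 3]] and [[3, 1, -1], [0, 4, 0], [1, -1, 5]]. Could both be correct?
Yes.

Two matrices over a field are similar if and only if they have the same invariant factors.

Both A and B have characteristic polynomial (x - 4)^3 and minimal polynomial (x - 4)^2. Computing further, both have invariant factors x - 4, (x - 4)^2. Hence A and B are similar.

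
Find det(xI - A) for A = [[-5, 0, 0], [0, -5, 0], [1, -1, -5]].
xI - A = [[x + 5, 0, 0], [0, x + 5, 0], [-1, 1, x + 5]].

Expanding det(xI - A) along the first row:
det(xI - A) = + (x + 5)·det([[x + 5, 0], [1, x + 5]]) - (0)·det([[0, 0], [-1, x + 5]]) + (0)·det([[0, x + 5], [-1, 1]]).

Evaluating gives χ_A(x) = x^3 + 15x^2 + 75x + 125 = (x + 5)^3.

χ_A(x) = (x + 5)^3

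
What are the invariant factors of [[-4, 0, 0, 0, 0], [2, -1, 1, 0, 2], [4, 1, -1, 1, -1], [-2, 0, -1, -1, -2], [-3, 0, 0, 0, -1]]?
The Jordan structure of A has elementary divisors (x + 4), (x + 1)^3, (x + 1). Arranging the block sizes at each eigenvalue in decreasing order and taking row products gives the invariant factors.

Invariant factors (smallest first, each dividing the next): x + 1, (x + 1)^3(x + 4).

Check: the last factor (x + 1)^3(x + 4) is the minimal polynomial, and the product (x + 1)^4(x + 4) is the characteristic polynomial.

x + 1, (x + 1)^3(x + 4)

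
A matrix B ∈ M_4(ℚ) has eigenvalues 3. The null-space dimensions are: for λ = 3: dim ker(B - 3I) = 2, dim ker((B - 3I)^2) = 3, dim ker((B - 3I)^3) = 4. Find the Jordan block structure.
Jordan blocks: (3, 3), (3, 1)

λ = 3: successive nullity increments [2, 1, 1] count blocks of size ≥ k; block sizes are [3, 1].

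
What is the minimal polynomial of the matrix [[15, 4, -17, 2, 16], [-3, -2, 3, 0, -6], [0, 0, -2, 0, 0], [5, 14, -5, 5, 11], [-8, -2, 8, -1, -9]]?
The characteristic polynomial factors as (x - 6)^2(x + 1)(x + 2)^2. The minimal polynomial is ∏(x - λ)^{k_λ} where k_λ is the size of the largest Jordan block at λ.

For λ = -2: rank(A + 2I) = 3, and the largest Jordan block has size 1 (the smallest k with rank((A + 2I)^k) = rank((A + 2I)^(k+1))).
For λ = -1: rank(A + I) = 4, and the largest Jordan block has size 1 (the smallest k with rank((A + I)^k) = rank((A + I)^(k+1))).
For λ = 6: rank(A - 6I) = 4, and the largest Jordan block has size 2 (the smallest k with rank((A - 6I)^k) = rank((A - 6I)^(k+1))).

So m_A(x) = (x - 6)^2(x + 1)(x + 2).

m_A(x) = (x - 6)^2(x + 1)(x + 2)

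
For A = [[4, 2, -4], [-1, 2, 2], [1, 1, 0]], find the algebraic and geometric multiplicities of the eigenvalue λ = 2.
The characteristic polynomial is (x - 2)^3, so the factor x - 2 appears with exponent 3: the algebraic multiplicity is 3.

rank(A - 2I) = 2, so the eigenspace has dimension 3 - 2 = 1: the geometric multiplicity is 1.

Since 1 < 3, A is not diagonalizable.

algebraic multiplicity 3, geometric multiplicity 1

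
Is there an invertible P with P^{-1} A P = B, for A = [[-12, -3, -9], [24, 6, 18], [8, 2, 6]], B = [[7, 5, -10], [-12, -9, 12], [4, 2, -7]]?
No.

trace(A) = 0 but trace(B) = -9. The trace is a similarity invariant, so A and B are not similar.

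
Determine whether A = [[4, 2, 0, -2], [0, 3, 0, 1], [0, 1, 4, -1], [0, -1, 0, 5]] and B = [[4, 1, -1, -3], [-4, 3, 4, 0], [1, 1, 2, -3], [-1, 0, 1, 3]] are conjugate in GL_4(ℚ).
trace(A) = 16 but trace(B) = 12. The trace is a similarity invariant, so A and B are not similar.

No.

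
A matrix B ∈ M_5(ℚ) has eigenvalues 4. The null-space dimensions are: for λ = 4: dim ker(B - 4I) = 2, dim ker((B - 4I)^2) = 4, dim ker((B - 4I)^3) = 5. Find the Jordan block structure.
Jordan blocks: (4, 3), (4, 2)

λ = 4: successive nullity increments [2, 2, 1] count blocks of size ≥ k; block sizes are [3, 2].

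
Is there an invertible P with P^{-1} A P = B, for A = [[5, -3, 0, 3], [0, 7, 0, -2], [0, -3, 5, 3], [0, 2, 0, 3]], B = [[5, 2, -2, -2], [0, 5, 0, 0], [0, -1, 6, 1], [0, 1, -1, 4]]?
Yes.

Two matrices over a field are similar if and only if they have the same invariant factors.

Both A and B have characteristic polynomial (x - 5)^4 and minimal polynomial (x - 5)^2. Computing further, both have invariant factors x - 5, x - 5, (x - 5)^2. Hence A and B are similar.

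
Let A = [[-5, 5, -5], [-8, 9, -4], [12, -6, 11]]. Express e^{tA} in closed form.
A has Jordan form J = [[5, 1, 0], [0, 5, 0], [0, 0, 5]] with A = PJP^{-1}, so e^{tA} = P e^{tJ} P^{-1}.

For a Jordan block J_k(λ), e^{tJ_k(λ)} = e^{λt} · (I + tN + t^2 N^2/2! + ... + t^{k-1} N^{k-1}/(k-1)!) where N is the nilpotent superdiagonal part.

Assembling the blocks and conjugating back gives the entries of e^{tA} as shown above.

e^{tA} = [[(1 - 10*t)*e^{5*t}, 5*t*e^{5*t}, -5*t*e^{5*t}], [-8*t*e^{5*t}, (4*t + 1)*e^{5*t}, -4*t*e^{5*t}], [12*t*e^{5*t}, -6*t*e^{5*t}, (6*t + 1)*e^{5*t}]]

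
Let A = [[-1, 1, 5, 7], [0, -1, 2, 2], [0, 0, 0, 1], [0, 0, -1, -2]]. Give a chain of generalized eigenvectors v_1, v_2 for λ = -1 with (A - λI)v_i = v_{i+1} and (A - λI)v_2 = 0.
v_1 = [[0, 1, 0, 0]]^T, v_2 = [[1, 0, 0, 0]]^T

We seek v_1 ∈ ker((A + I)^2) \ ker(A + I), then set v_{i+1} = (A + I) v_i.

One such chain is v_1 = [[0, 1, 0, 0]]^T, v_2 = [[1, 0, 0, 0]]^T. Check: (A + I) v_2 = [[0, 0, 0, 0]]^T = 0.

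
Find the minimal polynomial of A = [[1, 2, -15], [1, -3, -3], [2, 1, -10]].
The characteristic polynomial factors as (x + 4)^3. The minimal polynomial is ∏(x - λ)^{k_λ} where k_λ is the size of the largest Jordan block at λ.

For λ = -4: rank(A + 4I) = 2, and the largest Jordan block has size 3 (the smallest k with rank((A + 4I)^k) = rank((A + 4I)^(k+1))).

So m_A(x) = (x + 4)^3.

m_A(x) = (x + 4)^3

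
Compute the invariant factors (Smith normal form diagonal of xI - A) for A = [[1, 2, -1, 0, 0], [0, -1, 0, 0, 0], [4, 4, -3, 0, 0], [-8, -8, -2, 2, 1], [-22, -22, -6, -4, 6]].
x + 1, (x - 4)^2(x + 1)^2

The Jordan structure of A has elementary divisors (x + 1)^2, (x + 1), (x - 4)^2. Arranging the block sizes at each eigenvalue in decreasing order and taking row products gives the invariant factors.

Invariant factors (smallest first, each dividing the next): x + 1, (x - 4)^2(x + 1)^2.

Check: the last factor (x - 4)^2(x + 1)^2 is the minimal polynomial, and the product (x - 4)^2(x + 1)^3 is the characteristic polynomial.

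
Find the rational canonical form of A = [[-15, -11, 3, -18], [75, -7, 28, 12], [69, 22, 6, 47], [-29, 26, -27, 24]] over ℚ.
The invariant factors of A (the non-unit diagonal entries of the Smith normal form of xI - A over ℚ[x]) are (x^2 - 4x + 5)^2, each dividing the next. The characteristic polynomial is their product, (x^2 - 4x + 5)^2.

The rational canonical form is the block-diagonal matrix of companion matrices C(f_i):
R = [[0, 0, 0, -25], [1, 0, 0, 40], [0, 1, 0, -26], [0, 0, 1, 8]].

Note the characteristic polynomial does not split into linear factors over ℚ, so A has no Jordan form over ℚ; the rational canonical form exists over any field.

R = [[0, 0, 0, -25], [1, 0, 0, 40], [0, 1, 0, -26], [0, 0, 1, 8]]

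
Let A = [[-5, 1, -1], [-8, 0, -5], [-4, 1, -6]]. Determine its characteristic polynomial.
χ_A(x) = (x + 3)^2(x + 5)

xI - A = [[x + 5, -1, 1], [8, x, 5], [4, -1, x + 6]].

Expanding det(xI - A) along the first row:
det(xI - A) = + (x + 5)·det([[x, 5], [-1, x + 6]]) - (-1)·det([[8, 5], [4, x + 6]]) + (1)·det([[8, x], [4, -1]]).

Evaluating gives χ_A(x) = x^3 + 11x^2 + 39x + 45 = (x + 3)^2(x + 5).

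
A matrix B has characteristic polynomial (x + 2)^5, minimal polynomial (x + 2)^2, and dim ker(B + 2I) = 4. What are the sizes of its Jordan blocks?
λ = -2: algebraic multiplicity 5 (exponent in χ_B), largest block size 2 (exponent in m_B), 4 blocks (geometric multiplicity). These force block sizes [2, 1, 1, 1].

Jordan blocks: (-2, 2), (-2, 1), (-2, 1), (-2, 1)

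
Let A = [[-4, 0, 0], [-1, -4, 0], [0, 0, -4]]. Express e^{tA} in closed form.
e^{tA} = [[e^{-4*t}, 0, 0], [-t*e^{-4*t}, e^{-4*t}, 0], [0, 0, e^{-4*t}]]

A has Jordan form J = [[-4, 1, 0], [0, -4, 0], [0, 0, -4]] with A = PJP^{-1}, so e^{tA} = P e^{tJ} P^{-1}.

For a Jordan block J_k(λ), e^{tJ_k(λ)} = e^{λt} · (I + tN + t^2 N^2/2! + ... + t^{k-1} N^{k-1}/(k-1)!) where N is the nilpotent superdiagonal part.

Assembling the blocks and conjugating back gives the entries of e^{tA} as shown above.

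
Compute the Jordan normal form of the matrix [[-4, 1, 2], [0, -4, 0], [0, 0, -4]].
The characteristic polynomial is det(xI - A) = (x + 4)^3, so the eigenvalues are -4 (algebraic multiplicity 3).

For λ = -4: rank(A + 4I) = 1, rank((A + 4I)^2) = 0. The eigenspace has dimension 3 - 1 = 2, so there are 2 Jordan blocks; the rank sequence gives block sizes [2, 1].

Assembling the blocks gives the Jordan form J above.

J = [[-4, 1, 0], [0, -4, 0], [0, 0, -4]]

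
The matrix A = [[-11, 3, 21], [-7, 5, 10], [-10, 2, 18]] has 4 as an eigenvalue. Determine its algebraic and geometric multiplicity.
The characteristic polynomial is (x - 4)^3, so the factor x - 4 appears with exponent 3: the algebraic multiplicity is 3.

rank(A - 4I) = 2, so the eigenspace has dimension 3 - 2 = 1: the geometric multiplicity is 1.

Since 1 < 3, A is not diagonalizable.

algebraic multiplicity 3, geometric multiplicity 1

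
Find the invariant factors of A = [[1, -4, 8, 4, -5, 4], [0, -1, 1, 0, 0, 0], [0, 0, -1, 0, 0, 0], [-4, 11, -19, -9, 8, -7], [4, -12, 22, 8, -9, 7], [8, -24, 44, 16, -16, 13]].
The Jordan structure of A has elementary divisors (x + 1)^3, (x + 1)^3. Arranging the block sizes at each eigenvalue in decreasing order and taking row products gives the invariant factors.

Invariant factors (smallest first, each dividing the next): (x + 1)^3, (x + 1)^3.

Check: the last factor (x + 1)^3 is the minimal polynomial, and the product (x + 1)^6 is the characteristic polynomial.

(x + 1)^3, (x + 1)^3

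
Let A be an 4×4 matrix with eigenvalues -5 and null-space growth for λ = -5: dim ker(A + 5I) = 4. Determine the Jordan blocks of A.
λ = -5: successive nullity increments [4] count blocks of size ≥ k; block sizes are [1, 1, 1, 1].

Jordan blocks: (-5, 1), (-5, 1), (-5, 1), (-5, 1)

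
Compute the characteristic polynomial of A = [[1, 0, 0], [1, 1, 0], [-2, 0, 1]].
χ_A(x) = (x - 1)^3

xI - A = [[x - 1, 0, 0], [-1, x - 1, 0], [2, 0, x - 1]].

Expanding det(xI - A) along the first row:
det(xI - A) = + (x - 1)·det([[x - 1, 0], [0, x - 1]]) - (0)·det([[-1, 0], [2, x - 1]]) + (0)·det([[-1, x - 1], [2, 0]]).

Evaluating gives χ_A(x) = x^3 - 3x^2 + 3x - 1 = (x - 1)^3.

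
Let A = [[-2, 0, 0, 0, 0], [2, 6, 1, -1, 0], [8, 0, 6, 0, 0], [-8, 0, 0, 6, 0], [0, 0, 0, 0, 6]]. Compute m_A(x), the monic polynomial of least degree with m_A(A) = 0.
The characteristic polynomial factors as (x - 6)^4(x + 2). The minimal polynomial is ∏(x - λ)^{k_λ} where k_λ is the size of the largest Jordan block at λ.

For λ = -2: rank(A + 2I) = 4, and the largest Jordan block has size 1 (the smallest k with rank((A + 2I)^k) = rank((A + 2I)^(k+1))).
For λ = 6: rank(A - 6I) = 2, and the largest Jordan block has size 2 (the smallest k with rank((A - 6I)^k) = rank((A - 6I)^(k+1))).

So m_A(x) = (x - 6)^2(x + 2).

m_A(x) = (x - 6)^2(x + 2)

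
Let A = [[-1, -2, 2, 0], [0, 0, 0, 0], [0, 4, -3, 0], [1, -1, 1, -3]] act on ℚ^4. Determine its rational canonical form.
The invariant factors of A (the non-unit diagonal entries of the Smith normal form of xI - A over ℚ[x]) are x + 3, x(x + 1)(x + 3), each dividing the next. The characteristic polynomial is their product, x(x + 1)(x + 3)^2.

The rational canonical form is the block-diagonal matrix of companion matrices C(f_i):
R = [[-3, 0, 0, 0], [0, 0, 0, 0], [0, 1, 0, -3], [0, 0, 1, -4]].

R = [[-3, 0, 0, 0], [0, 0, 0, 0], [0, 1, 0, -3], [0, 0, 1, -4]]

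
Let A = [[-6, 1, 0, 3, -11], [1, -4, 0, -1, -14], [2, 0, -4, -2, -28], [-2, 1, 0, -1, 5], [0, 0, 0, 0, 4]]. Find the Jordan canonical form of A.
J = [[-4, 1, 0, 0, 0], [0, -4, 0, 0, 0], [0, 0, -4, 0, 0], [0, 0, 0, -3, 0], [0, 0, 0, 0, 4]]

The characteristic polynomial is det(xI - A) = (x - 4)(x + 3)(x + 4)^3, so the eigenvalues are -4 (algebraic multiplicity 3), -3 (algebraic multiplicity 1), 4 (algebraic multiplicity 1).

For λ = -4: rank(A + 4I) = 3, rank((A + 4I)^2) = 2. The eigenspace has dimension 5 - 3 = 2, so there are 2 Jordan blocks; the rank sequence gives block sizes [2, 1].

For λ = -3: algebraic multiplicity 1 gives one 1×1 block.

For λ = 4: algebraic multiplicity 1 gives one 1×1 block.

Assembling the blocks gives the Jordan form J above.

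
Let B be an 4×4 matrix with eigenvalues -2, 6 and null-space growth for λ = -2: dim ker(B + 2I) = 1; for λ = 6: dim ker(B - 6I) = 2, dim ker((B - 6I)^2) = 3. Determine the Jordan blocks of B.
λ = -2: successive nullity increments [1] count blocks of size ≥ k; block sizes are [1].
λ = 6: successive nullity increments [2, 1] count blocks of size ≥ k; block sizes are [2, 1].

Jordan blocks: (-2, 1), (6, 2), (6, 1)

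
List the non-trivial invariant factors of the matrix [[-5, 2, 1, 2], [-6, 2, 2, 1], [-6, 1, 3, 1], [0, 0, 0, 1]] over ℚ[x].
The Jordan structure of A has elementary divisors (x + 2), (x - 1)^2, (x - 1). Arranging the block sizes at each eigenvalue in decreasing order and taking row products gives the invariant factors.

Invariant factors (smallest first, each dividing the next): x - 1, (x - 1)^2(x + 2).

Check: the last factor (x - 1)^2(x + 2) is the minimal polynomial, and the product (x - 1)^3(x + 2) is the characteristic polynomial.

x - 1, (x - 1)^2(x + 2)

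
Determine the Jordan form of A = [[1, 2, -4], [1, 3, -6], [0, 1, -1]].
J = [[1, 1, 0], [0, 1, 1], [0, 0, 1]]

The characteristic polynomial is det(xI - A) = (x - 1)^3, so the eigenvalues are 1 (algebraic multiplicity 3).

For λ = 1: rank(A - I) = 2, rank((A - I)^2) = 1, rank((A - I)^3) = 0. The eigenspace has dimension 3 - 2 = 1, so there is 1 Jordan block; the rank sequence gives block sizes [3].

Assembling the blocks gives the Jordan form J above.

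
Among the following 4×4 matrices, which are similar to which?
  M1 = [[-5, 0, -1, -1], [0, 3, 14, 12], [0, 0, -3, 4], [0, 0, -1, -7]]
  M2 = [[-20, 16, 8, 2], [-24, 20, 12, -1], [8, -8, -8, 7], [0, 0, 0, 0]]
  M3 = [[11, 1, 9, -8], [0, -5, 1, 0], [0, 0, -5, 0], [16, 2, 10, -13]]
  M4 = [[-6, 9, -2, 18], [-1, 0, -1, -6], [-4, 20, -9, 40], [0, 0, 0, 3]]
2 classes: {M1, M3, M4}, {M2}

Characteristic polynomials: χ_{M1} = (x - 3)(x + 5)^3, χ_{M2} = x^2(x + 4)^2, χ_{M3} = (x - 3)(x + 5)^3, χ_{M4} = (x - 3)(x + 5)^3.

{M1, M3, M4}: invariant factors (x - 3)(x + 5)^3.

{M2}: invariant factors x + 4, x^2(x + 4).

Matrices are similar if and only if their invariant-factor lists agree; the partition into similarity classes is {M1, M3, M4}, {M2}.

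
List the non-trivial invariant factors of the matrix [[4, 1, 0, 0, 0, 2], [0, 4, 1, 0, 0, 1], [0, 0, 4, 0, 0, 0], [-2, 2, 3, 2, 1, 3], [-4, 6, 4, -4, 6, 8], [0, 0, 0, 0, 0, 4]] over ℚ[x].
x - 4, (x - 4)^2, (x - 4)^3

The Jordan structure of A has elementary divisors (x - 4)^3, (x - 4)^2, (x - 4). Arranging the block sizes at each eigenvalue in decreasing order and taking row products gives the invariant factors.

Invariant factors (smallest first, each dividing the next): x - 4, (x - 4)^2, (x - 4)^3.

Check: the last factor (x - 4)^3 is the minimal polynomial, and the product (x - 4)^6 is the characteristic polynomial.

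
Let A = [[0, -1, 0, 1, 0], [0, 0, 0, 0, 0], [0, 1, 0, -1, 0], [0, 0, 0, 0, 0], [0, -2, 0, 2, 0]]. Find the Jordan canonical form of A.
The characteristic polynomial is det(xI - A) = x^5, so the eigenvalues are 0 (algebraic multiplicity 5).

For λ = 0: rank(A) = 1, rank(A^2) = 0. The eigenspace has dimension 5 - 1 = 4, so there are 4 Jordan blocks; the rank sequence gives block sizes [2, 1, 1, 1].

Assembling the blocks gives the Jordan form J above.

J = [[0, 1, 0, 0, 0], [0, 0, 0, 0, 0], [0, 0, 0, 0, 0], [0, 0, 0, 0, 0], [0, 0, 0, 0, 0]]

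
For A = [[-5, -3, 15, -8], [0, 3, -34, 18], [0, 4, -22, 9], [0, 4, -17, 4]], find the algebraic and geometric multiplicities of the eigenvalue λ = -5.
The characteristic polynomial is (x + 5)^4, so the factor x + 5 appears with exponent 4: the algebraic multiplicity is 4.

rank(A + 5I) = 2, so the eigenspace has dimension 4 - 2 = 2: the geometric multiplicity is 2.

Since 2 < 4, A is not diagonalizable.

algebraic multiplicity 4, geometric multiplicity 2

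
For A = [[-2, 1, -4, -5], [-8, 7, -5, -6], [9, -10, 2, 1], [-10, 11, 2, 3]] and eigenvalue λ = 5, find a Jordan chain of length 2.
v_1 = [[-1, -1, 0, 1]]^T, v_2 = [[1, 0, 2, -3]]^T

We seek v_1 ∈ ker((A - 5I)^2) \ ker(A - 5I), then set v_{i+1} = (A - 5I) v_i.

One such chain is v_1 = [[-1, -1, 0, 1]]^T, v_2 = [[1, 0, 2, -3]]^T. Check: (A - 5I) v_2 = [[0, 0, 0, 0]]^T = 0.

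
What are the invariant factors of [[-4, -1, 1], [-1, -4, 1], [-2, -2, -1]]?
The Jordan structure of A has elementary divisors (x + 3)^2, (x + 3). Arranging the block sizes at each eigenvalue in decreasing order and taking row products gives the invariant factors.

Invariant factors (smallest first, each dividing the next): x + 3, (x + 3)^2.

Check: the last factor (x + 3)^2 is the minimal polynomial, and the product (x + 3)^3 is the characteristic polynomial.

x + 3, (x + 3)^2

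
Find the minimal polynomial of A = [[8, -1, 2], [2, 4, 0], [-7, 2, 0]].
m_A(x) = (x - 4)^3

The characteristic polynomial factors as (x - 4)^3. The minimal polynomial is ∏(x - λ)^{k_λ} where k_λ is the size of the largest Jordan block at λ.

For λ = 4: rank(A - 4I) = 2, and the largest Jordan block has size 3 (the smallest k with rank((A - 4I)^k) = rank((A - 4I)^(k+1))).

So m_A(x) = (x - 4)^3.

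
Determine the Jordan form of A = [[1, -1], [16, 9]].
The characteristic polynomial is det(xI - A) = (x - 5)^2, so the eigenvalues are 5 (algebraic multiplicity 2).

For λ = 5: rank(A - 5I) = 1, rank((A - 5I)^2) = 0. The eigenspace has dimension 2 - 1 = 1, so there is 1 Jordan block; the rank sequence gives block sizes [2].

Assembling the blocks gives the Jordan form J above.

J = [[5, 1], [0, 5]]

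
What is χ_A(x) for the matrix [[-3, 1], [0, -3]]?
χ_A(x) = (x + 3)^2

xI - A = [[x + 3, -1], [0, x + 3]].

Expanding det(xI - A) along the first row:
det(xI - A) = + (x + 3)·det([[x + 3]]) - (-1)·det([[0]]).

Evaluating gives χ_A(x) = x^2 + 6x + 9 = (x + 3)^2.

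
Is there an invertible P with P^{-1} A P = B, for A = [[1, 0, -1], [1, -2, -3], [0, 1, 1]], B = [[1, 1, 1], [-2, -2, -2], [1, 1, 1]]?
No.

Both have characteristic polynomial x^3, but the minimal polynomial of A is x^3 while the minimal polynomial of B is x^2. The minimal polynomial is a similarity invariant, so A and B are not similar.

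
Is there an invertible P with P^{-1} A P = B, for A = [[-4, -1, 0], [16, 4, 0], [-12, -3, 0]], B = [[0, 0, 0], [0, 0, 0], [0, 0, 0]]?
No.

Both have characteristic polynomial x^3, but the minimal polynomial of A is x^2 while the minimal polynomial of B is x. The minimal polynomial is a similarity invariant, so A and B are not similar.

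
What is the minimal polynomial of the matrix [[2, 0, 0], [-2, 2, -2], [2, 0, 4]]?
The characteristic polynomial factors as (x - 4)(x - 2)^2. The minimal polynomial is ∏(x - λ)^{k_λ} where k_λ is the size of the largest Jordan block at λ.

For λ = 2: rank(A - 2I) = 1, and the largest Jordan block has size 1 (the smallest k with rank((A - 2I)^k) = rank((A - 2I)^(k+1))).
For λ = 4: rank(A - 4I) = 2, and the largest Jordan block has size 1 (the smallest k with rank((A - 4I)^k) = rank((A - 4I)^(k+1))).

So m_A(x) = (x - 4)(x - 2).

m_A(x) = (x - 4)(x - 2)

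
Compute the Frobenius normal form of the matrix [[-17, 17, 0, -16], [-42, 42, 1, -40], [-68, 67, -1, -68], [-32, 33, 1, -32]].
R = [[0, 0, 0, -100], [1, 0, 0, -25], [0, 1, 0, -16], [0, 0, 1, -8]]

The invariant factors of A (the non-unit diagonal entries of the Smith normal form of xI - A over ℚ[x]) are (x + 4)(x + 5)(x^2 - x + 5), each dividing the next. The characteristic polynomial is their product, (x + 4)(x + 5)(x^2 - x + 5).

The rational canonical form is the block-diagonal matrix of companion matrices C(f_i):
R = [[0, 0, 0, -100], [1, 0, 0, -25], [0, 1, 0, -16], [0, 0, 1, -8]].

Note the characteristic polynomial does not split into linear factors over ℚ, so A has no Jordan form over ℚ; the rational canonical form exists over any field.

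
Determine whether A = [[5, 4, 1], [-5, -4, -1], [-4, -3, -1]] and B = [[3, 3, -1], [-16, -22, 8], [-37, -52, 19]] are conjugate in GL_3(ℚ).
Yes.

Two matrices over a field are similar if and only if they have the same invariant factors.

Both A and B have characteristic polynomial x^3 and minimal polynomial x^3. Computing further, both have invariant factors x^3. Hence A and B are similar.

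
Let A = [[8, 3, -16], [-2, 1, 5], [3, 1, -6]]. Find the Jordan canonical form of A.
J = [[1, 1, 0], [0, 1, 1], [0, 0, 1]]

The characteristic polynomial is det(xI - A) = (x - 1)^3, so the eigenvalues are 1 (algebraic multiplicity 3).

For λ = 1: rank(A - I) = 2, rank((A - I)^2) = 1, rank((A - I)^3) = 0. The eigenspace has dimension 3 - 2 = 1, so there is 1 Jordan block; the rank sequence gives block sizes [3].

Assembling the blocks gives the Jordan form J above.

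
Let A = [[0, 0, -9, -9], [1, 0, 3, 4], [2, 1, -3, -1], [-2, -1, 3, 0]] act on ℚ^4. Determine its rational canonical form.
The invariant factors of A (the non-unit diagonal entries of the Smith normal form of xI - A over ℚ[x]) are (x + 3)(x^3 + 4x + 3), each dividing the next. The characteristic polynomial is their product, (x + 3)(x^3 + 4x + 3).

The rational canonical form is the block-diagonal matrix of companion matrices C(f_i):
R = [[0, 0, 0, -9], [1, 0, 0, -15], [0, 1, 0, -4], [0, 0, 1, -3]].

Note the characteristic polynomial does not split into linear factors over ℚ, so A has no Jordan form over ℚ; the rational canonical form exists over any field.

R = [[0, 0, 0, -9], [1, 0, 0, -15], [0, 1, 0, -4], [0, 0, 1, -3]]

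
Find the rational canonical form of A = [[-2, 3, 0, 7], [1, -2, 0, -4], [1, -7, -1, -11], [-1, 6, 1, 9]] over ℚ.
R = [[0, 0, 0, -1], [1, 0, 0, -4], [0, 1, 0, -2], [0, 0, 1, 4]]

The invariant factors of A (the non-unit diagonal entries of the Smith normal form of xI - A over ℚ[x]) are (x^2 - 2x - 1)^2, each dividing the next. The characteristic polynomial is their product, (x^2 - 2x - 1)^2.

The rational canonical form is the block-diagonal matrix of companion matrices C(f_i):
R = [[0, 0, 0, -1], [1, 0, 0, -4], [0, 1, 0, -2], [0, 0, 1, 4]].

Note the characteristic polynomial does not split into linear factors over ℚ, so A has no Jordan form over ℚ; the rational canonical form exists over any field.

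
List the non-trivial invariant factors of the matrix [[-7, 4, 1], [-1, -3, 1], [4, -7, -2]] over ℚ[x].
(x + 4)^3

The Jordan structure of A has elementary divisors (x + 4)^3. Arranging the block sizes at each eigenvalue in decreasing order and taking row products gives the invariant factors.

Invariant factors (smallest first, each dividing the next): (x + 4)^3.

Check: the last factor (x + 4)^3 is the minimal polynomial, and the product (x + 4)^3 is the characteristic polynomial.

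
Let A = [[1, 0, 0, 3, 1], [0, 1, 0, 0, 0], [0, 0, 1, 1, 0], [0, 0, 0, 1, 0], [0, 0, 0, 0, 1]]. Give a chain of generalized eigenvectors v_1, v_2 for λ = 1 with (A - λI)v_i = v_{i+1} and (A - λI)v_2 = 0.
We seek v_1 ∈ ker((A - I)^2) \ ker(A - I), then set v_{i+1} = (A - I) v_i.

One such chain is v_1 = [[0, 0, 0, 0, 1]]^T, v_2 = [[1, 0, 0, 0, 0]]^T. Check: (A - I) v_2 = [[0, 0, 0, 0, 0]]^T = 0.

v_1 = [[0, 0, 0, 0, 1]]^T, v_2 = [[1, 0, 0, 0, 0]]^T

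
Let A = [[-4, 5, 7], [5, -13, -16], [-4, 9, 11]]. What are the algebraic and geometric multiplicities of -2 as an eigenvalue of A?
algebraic multiplicity 3, geometric multiplicity 1

The characteristic polynomial is (x + 2)^3, so the factor x + 2 appears with exponent 3: the algebraic multiplicity is 3.

rank(A + 2I) = 2, so the eigenspace has dimension 3 - 2 = 1: the geometric multiplicity is 1.

Since 1 < 3, A is not diagonalizable.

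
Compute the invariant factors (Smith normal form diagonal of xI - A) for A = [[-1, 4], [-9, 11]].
The Jordan structure of A has elementary divisors (x - 5)^2. Arranging the block sizes at each eigenvalue in decreasing order and taking row products gives the invariant factors.

Invariant factors (smallest first, each dividing the next): (x - 5)^2.

Check: the last factor (x - 5)^2 is the minimal polynomial, and the product (x - 5)^2 is the characteristic polynomial.

(x - 5)^2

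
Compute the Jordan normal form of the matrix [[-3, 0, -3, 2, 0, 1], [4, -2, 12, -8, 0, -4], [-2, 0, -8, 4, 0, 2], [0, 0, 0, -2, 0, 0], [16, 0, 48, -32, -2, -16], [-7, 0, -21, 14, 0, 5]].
J = [[-2, 1, 0, 0, 0, 0], [0, -2, 0, 0, 0, 0], [0, 0, -2, 0, 0, 0], [0, 0, 0, -2, 0, 0], [0, 0, 0, 0, -2, 0], [0, 0, 0, 0, 0, -2]]

The characteristic polynomial is det(xI - A) = (x + 2)^6, so the eigenvalues are -2 (algebraic multiplicity 6).

For λ = -2: rank(A + 2I) = 1, rank((A + 2I)^2) = 0. The eigenspace has dimension 6 - 1 = 5, so there are 5 Jordan blocks; the rank sequence gives block sizes [2, 1, 1, 1, 1].

Assembling the blocks gives the Jordan form J above.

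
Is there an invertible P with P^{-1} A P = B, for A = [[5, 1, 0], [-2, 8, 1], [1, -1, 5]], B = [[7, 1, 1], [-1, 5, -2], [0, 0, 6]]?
Two matrices over a field are similar if and only if they have the same invariant factors.

Both A and B have characteristic polynomial (x - 6)^3 and minimal polynomial (x - 6)^3. Computing further, both have invariant factors (x - 6)^3. Hence A and B are similar.

Yes.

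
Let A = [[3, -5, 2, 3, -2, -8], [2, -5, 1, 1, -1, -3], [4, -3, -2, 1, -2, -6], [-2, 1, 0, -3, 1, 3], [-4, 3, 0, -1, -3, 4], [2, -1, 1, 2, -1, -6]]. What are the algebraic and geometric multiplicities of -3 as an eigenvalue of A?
algebraic multiplicity 5, geometric multiplicity 2

The characteristic polynomial is (x + 1)(x + 3)^5, so the factor x + 3 appears with exponent 5: the algebraic multiplicity is 5.

rank(A + 3I) = 4, so the eigenspace has dimension 6 - 4 = 2: the geometric multiplicity is 2.

Since 2 < 5, A is not diagonalizable.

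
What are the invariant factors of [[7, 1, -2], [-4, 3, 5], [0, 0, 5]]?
The Jordan structure of A has elementary divisors (x - 5)^3. Arranging the block sizes at each eigenvalue in decreasing order and taking row products gives the invariant factors.

Invariant factors (smallest first, each dividing the next): (x - 5)^3.

Check: the last factor (x - 5)^3 is the minimal polynomial, and the product (x - 5)^3 is the characteristic polynomial.

(x - 5)^3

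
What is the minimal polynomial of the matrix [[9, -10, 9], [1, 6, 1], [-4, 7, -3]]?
m_A(x) = (x - 4)^3

The characteristic polynomial factors as (x - 4)^3. The minimal polynomial is ∏(x - λ)^{k_λ} where k_λ is the size of the largest Jordan block at λ.

For λ = 4: rank(A - 4I) = 2, and the largest Jordan block has size 3 (the smallest k with rank((A - 4I)^k) = rank((A - 4I)^(k+1))).

So m_A(x) = (x - 4)^3.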